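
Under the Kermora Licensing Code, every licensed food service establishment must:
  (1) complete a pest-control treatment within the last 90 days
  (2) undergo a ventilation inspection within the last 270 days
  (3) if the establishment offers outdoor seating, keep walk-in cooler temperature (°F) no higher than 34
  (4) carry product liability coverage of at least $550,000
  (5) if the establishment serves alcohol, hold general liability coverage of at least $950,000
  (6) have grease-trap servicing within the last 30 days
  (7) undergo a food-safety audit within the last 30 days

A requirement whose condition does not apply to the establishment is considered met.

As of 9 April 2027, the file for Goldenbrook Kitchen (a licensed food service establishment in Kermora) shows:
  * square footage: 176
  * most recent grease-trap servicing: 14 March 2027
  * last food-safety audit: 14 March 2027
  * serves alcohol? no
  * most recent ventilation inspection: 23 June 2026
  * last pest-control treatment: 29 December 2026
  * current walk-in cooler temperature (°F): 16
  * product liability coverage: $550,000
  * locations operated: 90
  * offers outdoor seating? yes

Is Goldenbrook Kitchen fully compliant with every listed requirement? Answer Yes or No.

1. pest-control treatment 101 days ago vs limit 90 → not met
2. ventilation inspection 290 days ago vs limit 270 → not met
3. condition 'offers outdoor seating' holds; walk-in cooler temperature (°F) 16 ≤ 34 → met
4. product liability coverage $550,000 ≥ $550,000 → met
5. condition 'serves alcohol' does not hold → requirement n/a → met
6. grease-trap servicing 26 days ago vs limit 30 → met
7. food-safety audit 26 days ago vs limit 30 → met
Not met: 1, 2

No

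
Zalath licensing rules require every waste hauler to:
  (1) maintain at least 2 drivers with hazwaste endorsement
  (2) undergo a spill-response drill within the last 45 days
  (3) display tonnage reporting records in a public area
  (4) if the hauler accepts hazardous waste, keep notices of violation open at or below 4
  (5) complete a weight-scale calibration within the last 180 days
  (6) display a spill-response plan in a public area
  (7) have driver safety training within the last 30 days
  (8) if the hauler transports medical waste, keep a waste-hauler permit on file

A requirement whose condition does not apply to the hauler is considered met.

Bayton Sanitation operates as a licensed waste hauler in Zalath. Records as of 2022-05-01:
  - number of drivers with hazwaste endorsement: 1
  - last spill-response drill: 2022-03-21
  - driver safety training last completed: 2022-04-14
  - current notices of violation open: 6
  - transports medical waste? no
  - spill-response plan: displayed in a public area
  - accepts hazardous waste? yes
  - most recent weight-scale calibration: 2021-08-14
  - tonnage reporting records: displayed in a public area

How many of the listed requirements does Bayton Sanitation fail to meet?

3

1. drivers with hazwaste endorsement 1 < 2 → not met
2. spill-response drill 41 days ago vs limit 45 → met
3. tonnage reporting records present → met
4. condition 'accepts hazardous waste' holds; notices of violation open 6 > 4 → not met
5. weight-scale calibration 260 days ago vs limit 180 → not met
6. spill-response plan present → met
7. driver safety training 17 days ago vs limit 30 → met
8. condition 'transports medical waste' does not hold → requirement n/a → met
Not met: 3 of 8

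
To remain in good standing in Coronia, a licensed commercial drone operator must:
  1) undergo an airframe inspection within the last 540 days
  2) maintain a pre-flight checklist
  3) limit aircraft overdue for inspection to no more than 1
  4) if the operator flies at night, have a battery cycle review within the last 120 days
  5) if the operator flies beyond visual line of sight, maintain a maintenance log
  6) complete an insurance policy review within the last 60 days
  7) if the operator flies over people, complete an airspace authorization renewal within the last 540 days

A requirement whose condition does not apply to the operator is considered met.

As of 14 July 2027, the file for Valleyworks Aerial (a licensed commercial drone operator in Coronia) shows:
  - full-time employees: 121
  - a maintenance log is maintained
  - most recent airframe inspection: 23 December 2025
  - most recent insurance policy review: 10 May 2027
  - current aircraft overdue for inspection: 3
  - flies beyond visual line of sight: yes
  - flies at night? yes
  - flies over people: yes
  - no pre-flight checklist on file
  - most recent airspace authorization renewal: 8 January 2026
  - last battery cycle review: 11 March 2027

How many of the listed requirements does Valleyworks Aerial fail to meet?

1. airframe inspection 568 days ago vs limit 540 → not met
2. pre-flight checklist absent → not met
3. aircraft overdue for inspection 3 > 1 → not met
4. condition 'flies at night' holds; battery cycle review 125 days ago vs limit 120 → not met
5. condition 'flies beyond visual line of sight' holds; maintenance log present → met
6. insurance policy review 65 days ago vs limit 60 → not met
7. condition 'flies over people' holds; airspace authorization renewal 552 days ago vs limit 540 → not met
Not met: 6 of 7

6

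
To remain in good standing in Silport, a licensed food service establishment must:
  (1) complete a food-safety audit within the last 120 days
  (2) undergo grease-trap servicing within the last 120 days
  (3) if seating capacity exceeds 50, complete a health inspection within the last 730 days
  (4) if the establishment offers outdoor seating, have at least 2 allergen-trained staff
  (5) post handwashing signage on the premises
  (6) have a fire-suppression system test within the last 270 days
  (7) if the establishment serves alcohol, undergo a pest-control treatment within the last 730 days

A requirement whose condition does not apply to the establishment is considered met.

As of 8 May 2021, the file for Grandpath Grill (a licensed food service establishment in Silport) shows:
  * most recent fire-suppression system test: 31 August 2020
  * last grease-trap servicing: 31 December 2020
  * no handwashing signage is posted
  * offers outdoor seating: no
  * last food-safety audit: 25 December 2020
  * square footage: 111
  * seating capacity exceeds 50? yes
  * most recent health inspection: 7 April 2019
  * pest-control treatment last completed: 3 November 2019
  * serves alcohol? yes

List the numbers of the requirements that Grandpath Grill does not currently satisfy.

1. food-safety audit 134 days ago vs limit 120 → not met
2. grease-trap servicing 128 days ago vs limit 120 → not met
3. condition 'seating capacity exceeds 50' holds; health inspection 762 days ago vs limit 730 → not met
4. condition 'offers outdoor seating' does not hold → requirement n/a → met
5. handwashing signage absent → not met
6. fire-suppression system test 250 days ago vs limit 270 → met
7. condition 'serves alcohol' holds; pest-control treatment 552 days ago vs limit 730 → met
Not met: 1, 2, 3, 5

1, 2, 3, 5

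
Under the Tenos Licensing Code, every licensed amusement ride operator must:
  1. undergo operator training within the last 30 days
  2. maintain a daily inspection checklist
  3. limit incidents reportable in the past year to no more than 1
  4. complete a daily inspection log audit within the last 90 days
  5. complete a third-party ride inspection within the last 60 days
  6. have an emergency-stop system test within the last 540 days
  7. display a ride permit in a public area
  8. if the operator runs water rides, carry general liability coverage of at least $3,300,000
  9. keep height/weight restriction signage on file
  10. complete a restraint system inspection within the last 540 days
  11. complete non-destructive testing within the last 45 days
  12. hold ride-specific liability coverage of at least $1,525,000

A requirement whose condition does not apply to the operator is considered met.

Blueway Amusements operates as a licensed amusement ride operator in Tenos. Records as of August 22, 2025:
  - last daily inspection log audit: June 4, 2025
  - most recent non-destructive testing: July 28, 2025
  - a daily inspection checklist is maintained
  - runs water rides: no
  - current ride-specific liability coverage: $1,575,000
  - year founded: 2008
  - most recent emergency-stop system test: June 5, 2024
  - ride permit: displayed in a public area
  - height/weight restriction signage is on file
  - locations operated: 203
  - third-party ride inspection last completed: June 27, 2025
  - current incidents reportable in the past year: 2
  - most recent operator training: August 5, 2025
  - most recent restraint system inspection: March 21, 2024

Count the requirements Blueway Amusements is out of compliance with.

1

1. operator training 17 days ago vs limit 30 → met
2. daily inspection checklist present → met
3. incidents reportable in the past year 2 > 1 → not met
4. daily inspection log audit 79 days ago vs limit 90 → met
5. third-party ride inspection 56 days ago vs limit 60 → met
6. emergency-stop system test 443 days ago vs limit 540 → met
7. ride permit present → met
8. condition 'runs water rides' does not hold → requirement n/a → met
9. height/weight restriction signage present → met
10. restraint system inspection 519 days ago vs limit 540 → met
11. non-destructive testing 25 days ago vs limit 45 → met
12. ride-specific liability coverage $1,575,000 ≥ $1,525,000 → met
Not met: 1 of 12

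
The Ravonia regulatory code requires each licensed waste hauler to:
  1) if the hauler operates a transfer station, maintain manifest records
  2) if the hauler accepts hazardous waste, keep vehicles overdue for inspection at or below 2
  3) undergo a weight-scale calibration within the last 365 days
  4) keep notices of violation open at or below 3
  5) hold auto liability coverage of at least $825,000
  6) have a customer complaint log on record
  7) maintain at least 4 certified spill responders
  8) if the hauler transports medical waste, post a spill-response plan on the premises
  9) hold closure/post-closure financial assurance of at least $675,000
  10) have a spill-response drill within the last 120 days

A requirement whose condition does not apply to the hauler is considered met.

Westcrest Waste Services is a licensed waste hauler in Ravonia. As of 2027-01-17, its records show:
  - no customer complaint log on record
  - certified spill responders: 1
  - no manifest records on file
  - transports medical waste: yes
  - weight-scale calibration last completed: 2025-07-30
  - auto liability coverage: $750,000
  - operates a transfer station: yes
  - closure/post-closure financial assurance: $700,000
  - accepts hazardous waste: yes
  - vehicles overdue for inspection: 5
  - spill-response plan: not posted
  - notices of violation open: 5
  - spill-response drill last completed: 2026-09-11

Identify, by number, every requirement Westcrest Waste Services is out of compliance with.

1. condition 'operates a transfer station' holds; manifest records absent → not met
2. condition 'accepts hazardous waste' holds; vehicles overdue for inspection 5 > 2 → not met
3. weight-scale calibration 536 days ago vs limit 365 → not met
4. notices of violation open 5 > 3 → not met
5. auto liability coverage $750,000 < $825,000 → not met
6. customer complaint log absent → not met
7. certified spill responders 1 < 4 → not met
8. condition 'transports medical waste' holds; spill-response plan absent → not met
9. closure/post-closure financial assurance $700,000 ≥ $675,000 → met
10. spill-response drill 128 days ago vs limit 120 → not met
Not met: 1, 2, 3, 4, 5, 6, 7, 8, 10

1, 2, 3, 4, 5, 6, 7, 8, 10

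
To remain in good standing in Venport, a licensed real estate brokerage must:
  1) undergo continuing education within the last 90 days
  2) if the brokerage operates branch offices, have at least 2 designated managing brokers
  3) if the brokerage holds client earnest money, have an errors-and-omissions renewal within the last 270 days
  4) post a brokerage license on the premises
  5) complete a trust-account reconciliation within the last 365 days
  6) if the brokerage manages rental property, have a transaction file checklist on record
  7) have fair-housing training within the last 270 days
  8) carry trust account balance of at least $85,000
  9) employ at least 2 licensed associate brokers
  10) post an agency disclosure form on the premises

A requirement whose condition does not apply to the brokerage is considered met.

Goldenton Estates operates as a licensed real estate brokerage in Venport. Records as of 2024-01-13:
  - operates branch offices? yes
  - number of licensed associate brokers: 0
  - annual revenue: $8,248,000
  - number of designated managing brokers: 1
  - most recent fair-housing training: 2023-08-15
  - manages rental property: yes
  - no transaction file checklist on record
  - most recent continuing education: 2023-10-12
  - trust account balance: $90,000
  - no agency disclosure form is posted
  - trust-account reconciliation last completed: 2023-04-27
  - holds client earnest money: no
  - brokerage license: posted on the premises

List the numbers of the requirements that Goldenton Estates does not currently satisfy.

1, 2, 6, 9, 10

1. continuing education 93 days ago vs limit 90 → not met
2. condition 'operates branch offices' holds; designated managing brokers 1 < 2 → not met
3. condition 'holds client earnest money' does not hold → requirement n/a → met
4. brokerage license present → met
5. trust-account reconciliation 261 days ago vs limit 365 → met
6. condition 'manages rental property' holds; transaction file checklist absent → not met
7. fair-housing training 151 days ago vs limit 270 → met
8. trust account balance $90,000 ≥ $85,000 → met
9. licensed associate brokers 0 < 2 → not met
10. agency disclosure form absent → not met
Not met: 1, 2, 6, 9, 10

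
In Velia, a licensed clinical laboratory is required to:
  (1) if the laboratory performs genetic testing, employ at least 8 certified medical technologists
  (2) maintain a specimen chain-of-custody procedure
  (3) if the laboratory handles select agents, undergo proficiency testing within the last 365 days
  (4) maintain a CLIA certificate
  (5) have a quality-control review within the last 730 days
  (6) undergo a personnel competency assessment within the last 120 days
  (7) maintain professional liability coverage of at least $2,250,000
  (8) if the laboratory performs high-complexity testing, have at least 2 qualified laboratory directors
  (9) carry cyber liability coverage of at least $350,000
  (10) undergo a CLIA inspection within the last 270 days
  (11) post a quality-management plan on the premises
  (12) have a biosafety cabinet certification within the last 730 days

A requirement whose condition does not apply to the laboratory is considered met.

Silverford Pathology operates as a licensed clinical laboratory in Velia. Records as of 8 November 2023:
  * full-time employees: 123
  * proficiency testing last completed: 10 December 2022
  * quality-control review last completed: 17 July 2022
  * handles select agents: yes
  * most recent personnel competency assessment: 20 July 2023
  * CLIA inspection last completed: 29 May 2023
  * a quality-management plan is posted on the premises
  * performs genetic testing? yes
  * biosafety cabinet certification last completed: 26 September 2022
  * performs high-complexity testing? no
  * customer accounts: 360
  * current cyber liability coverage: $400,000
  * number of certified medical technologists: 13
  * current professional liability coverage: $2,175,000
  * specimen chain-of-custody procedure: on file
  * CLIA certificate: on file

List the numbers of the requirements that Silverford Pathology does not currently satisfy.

1. condition 'performs genetic testing' holds; certified medical technologists 13 ≥ 8 → met
2. specimen chain-of-custody procedure present → met
3. condition 'handles select agents' holds; proficiency testing 333 days ago vs limit 365 → met
4. CLIA certificate present → met
5. quality-control review 479 days ago vs limit 730 → met
6. personnel competency assessment 111 days ago vs limit 120 → met
7. professional liability coverage $2,175,000 < $2,250,000 → not met
8. condition 'performs high-complexity testing' does not hold → requirement n/a → met
9. cyber liability coverage $400,000 ≥ $350,000 → met
10. CLIA inspection 163 days ago vs limit 270 → met
11. quality-management plan present → met
12. biosafety cabinet certification 408 days ago vs limit 730 → met
Not met: 7

7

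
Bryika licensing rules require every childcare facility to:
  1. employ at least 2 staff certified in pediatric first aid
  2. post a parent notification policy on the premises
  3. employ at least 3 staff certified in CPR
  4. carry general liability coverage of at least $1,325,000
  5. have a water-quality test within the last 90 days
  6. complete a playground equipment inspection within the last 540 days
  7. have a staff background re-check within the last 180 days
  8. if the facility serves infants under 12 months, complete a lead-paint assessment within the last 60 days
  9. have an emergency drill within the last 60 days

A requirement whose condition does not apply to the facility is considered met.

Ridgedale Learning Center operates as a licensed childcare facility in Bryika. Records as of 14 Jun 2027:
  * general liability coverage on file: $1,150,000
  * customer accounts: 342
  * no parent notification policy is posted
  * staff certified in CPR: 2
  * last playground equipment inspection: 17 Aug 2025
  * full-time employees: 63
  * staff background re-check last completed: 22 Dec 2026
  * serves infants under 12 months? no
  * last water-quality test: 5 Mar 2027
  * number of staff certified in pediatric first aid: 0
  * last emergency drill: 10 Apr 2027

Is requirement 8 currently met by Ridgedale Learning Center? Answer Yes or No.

Yes

8. condition 'serves infants under 12 months' does not hold → requirement n/a → met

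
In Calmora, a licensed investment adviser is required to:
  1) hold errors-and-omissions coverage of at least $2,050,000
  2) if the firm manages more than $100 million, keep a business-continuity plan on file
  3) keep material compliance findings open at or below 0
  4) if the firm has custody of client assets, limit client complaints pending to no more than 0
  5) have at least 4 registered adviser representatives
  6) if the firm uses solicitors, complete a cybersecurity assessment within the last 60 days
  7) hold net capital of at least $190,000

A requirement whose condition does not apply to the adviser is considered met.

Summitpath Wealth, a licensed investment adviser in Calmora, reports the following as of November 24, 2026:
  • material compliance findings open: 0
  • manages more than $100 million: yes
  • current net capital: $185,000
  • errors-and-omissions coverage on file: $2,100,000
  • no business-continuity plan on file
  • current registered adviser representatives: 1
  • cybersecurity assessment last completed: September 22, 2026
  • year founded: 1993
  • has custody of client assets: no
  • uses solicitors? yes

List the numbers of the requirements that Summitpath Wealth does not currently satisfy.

1. errors-and-omissions coverage $2,100,000 ≥ $2,050,000 → met
2. condition 'manages more than $100 million' holds; business-continuity plan absent → not met
3. material compliance findings open 0 ≤ 0 → met
4. condition 'has custody of client assets' does not hold → requirement n/a → met
5. registered adviser representatives 1 < 4 → not met
6. condition 'uses solicitors' holds; cybersecurity assessment 63 days ago vs limit 60 → not met
7. net capital $185,000 < $190,000 → not met
Not met: 2, 5, 6, 7

2, 5, 6, 7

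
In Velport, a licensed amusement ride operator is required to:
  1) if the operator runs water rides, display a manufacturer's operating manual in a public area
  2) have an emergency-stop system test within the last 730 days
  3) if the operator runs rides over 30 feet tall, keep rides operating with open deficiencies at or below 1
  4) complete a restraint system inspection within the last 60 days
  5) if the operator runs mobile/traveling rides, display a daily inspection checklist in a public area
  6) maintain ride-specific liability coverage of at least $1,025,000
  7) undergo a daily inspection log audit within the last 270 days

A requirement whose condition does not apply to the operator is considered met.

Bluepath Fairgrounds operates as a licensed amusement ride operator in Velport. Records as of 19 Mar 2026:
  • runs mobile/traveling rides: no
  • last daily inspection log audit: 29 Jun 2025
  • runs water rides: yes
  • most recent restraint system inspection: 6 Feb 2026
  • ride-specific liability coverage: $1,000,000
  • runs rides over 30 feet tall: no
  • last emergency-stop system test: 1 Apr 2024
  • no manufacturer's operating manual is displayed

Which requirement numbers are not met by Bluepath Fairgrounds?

1. condition 'runs water rides' holds; manufacturer's operating manual absent → not met
2. emergency-stop system test 717 days ago vs limit 730 → met
3. condition 'runs rides over 30 feet tall' does not hold → requirement n/a → met
4. restraint system inspection 41 days ago vs limit 60 → met
5. condition 'runs mobile/traveling rides' does not hold → requirement n/a → met
6. ride-specific liability coverage $1,000,000 < $1,025,000 → not met
7. daily inspection log audit 263 days ago vs limit 270 → met
Not met: 1, 6

1, 6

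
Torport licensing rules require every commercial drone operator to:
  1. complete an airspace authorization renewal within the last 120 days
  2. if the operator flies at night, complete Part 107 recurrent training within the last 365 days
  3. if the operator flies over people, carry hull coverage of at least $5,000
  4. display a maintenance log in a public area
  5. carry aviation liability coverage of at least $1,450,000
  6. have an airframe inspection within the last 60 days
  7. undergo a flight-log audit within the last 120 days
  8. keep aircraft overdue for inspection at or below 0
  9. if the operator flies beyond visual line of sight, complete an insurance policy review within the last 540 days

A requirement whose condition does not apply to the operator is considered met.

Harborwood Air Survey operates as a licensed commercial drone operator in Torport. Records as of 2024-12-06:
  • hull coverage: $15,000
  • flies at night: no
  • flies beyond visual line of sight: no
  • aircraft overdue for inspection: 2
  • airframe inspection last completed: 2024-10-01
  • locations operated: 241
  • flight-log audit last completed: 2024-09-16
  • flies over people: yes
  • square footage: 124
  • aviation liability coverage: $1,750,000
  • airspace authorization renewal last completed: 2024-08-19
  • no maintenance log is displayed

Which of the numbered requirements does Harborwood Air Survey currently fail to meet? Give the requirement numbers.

4, 6, 8

1. airspace authorization renewal 109 days ago vs limit 120 → met
2. condition 'flies at night' does not hold → requirement n/a → met
3. condition 'flies over people' holds; hull coverage $15,000 ≥ $5,000 → met
4. maintenance log absent → not met
5. aviation liability coverage $1,750,000 ≥ $1,450,000 → met
6. airframe inspection 66 days ago vs limit 60 → not met
7. flight-log audit 81 days ago vs limit 120 → met
8. aircraft overdue for inspection 2 > 0 → not met
9. condition 'flies beyond visual line of sight' does not hold → requirement n/a → met
Not met: 4, 6, 8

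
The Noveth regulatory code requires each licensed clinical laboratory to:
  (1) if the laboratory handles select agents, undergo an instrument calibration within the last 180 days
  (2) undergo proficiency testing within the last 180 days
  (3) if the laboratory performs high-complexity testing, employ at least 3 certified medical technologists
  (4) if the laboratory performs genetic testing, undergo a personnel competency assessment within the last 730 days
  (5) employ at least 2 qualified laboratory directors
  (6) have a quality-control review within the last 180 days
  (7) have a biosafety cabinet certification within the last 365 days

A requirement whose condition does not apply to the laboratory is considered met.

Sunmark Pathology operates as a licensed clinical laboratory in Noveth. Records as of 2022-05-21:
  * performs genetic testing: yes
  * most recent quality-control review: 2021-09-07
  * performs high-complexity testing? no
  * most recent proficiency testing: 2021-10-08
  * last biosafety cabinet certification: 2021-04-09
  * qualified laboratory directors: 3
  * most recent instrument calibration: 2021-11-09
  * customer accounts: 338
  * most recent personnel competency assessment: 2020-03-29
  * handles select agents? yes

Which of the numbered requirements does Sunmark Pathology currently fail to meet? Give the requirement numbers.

1. condition 'handles select agents' holds; instrument calibration 193 days ago vs limit 180 → not met
2. proficiency testing 225 days ago vs limit 180 → not met
3. condition 'performs high-complexity testing' does not hold → requirement n/a → met
4. condition 'performs genetic testing' holds; personnel competency assessment 783 days ago vs limit 730 → not met
5. qualified laboratory directors 3 ≥ 2 → met
6. quality-control review 256 days ago vs limit 180 → not met
7. biosafety cabinet certification 407 days ago vs limit 365 → not met
Not met: 1, 2, 4, 6, 7

1, 2, 4, 6, 7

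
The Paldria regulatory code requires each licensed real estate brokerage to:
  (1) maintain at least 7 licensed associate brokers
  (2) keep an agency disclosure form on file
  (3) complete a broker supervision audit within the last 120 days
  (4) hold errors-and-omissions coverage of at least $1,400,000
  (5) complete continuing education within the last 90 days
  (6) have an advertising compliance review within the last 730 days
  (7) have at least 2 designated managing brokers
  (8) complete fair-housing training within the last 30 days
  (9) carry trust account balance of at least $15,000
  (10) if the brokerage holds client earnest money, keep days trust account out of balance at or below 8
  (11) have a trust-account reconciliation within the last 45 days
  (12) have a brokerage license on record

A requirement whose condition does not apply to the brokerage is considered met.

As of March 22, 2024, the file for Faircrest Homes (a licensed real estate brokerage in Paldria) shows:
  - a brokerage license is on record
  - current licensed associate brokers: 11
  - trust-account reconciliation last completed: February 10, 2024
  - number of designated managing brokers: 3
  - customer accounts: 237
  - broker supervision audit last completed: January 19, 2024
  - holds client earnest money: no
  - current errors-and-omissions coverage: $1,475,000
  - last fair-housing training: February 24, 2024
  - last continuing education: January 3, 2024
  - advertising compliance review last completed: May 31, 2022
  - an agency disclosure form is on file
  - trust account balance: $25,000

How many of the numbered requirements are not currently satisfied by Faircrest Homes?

0

1. licensed associate brokers 11 ≥ 7 → met
2. agency disclosure form present → met
3. broker supervision audit 63 days ago vs limit 120 → met
4. errors-and-omissions coverage $1,475,000 ≥ $1,400,000 → met
5. continuing education 79 days ago vs limit 90 → met
6. advertising compliance review 661 days ago vs limit 730 → met
7. designated managing brokers 3 ≥ 2 → met
8. fair-housing training 27 days ago vs limit 30 → met
9. trust account balance $25,000 ≥ $15,000 → met
10. condition 'holds client earnest money' does not hold → requirement n/a → met
11. trust-account reconciliation 41 days ago vs limit 45 → met
12. brokerage license present → met
Not met: 0 of 12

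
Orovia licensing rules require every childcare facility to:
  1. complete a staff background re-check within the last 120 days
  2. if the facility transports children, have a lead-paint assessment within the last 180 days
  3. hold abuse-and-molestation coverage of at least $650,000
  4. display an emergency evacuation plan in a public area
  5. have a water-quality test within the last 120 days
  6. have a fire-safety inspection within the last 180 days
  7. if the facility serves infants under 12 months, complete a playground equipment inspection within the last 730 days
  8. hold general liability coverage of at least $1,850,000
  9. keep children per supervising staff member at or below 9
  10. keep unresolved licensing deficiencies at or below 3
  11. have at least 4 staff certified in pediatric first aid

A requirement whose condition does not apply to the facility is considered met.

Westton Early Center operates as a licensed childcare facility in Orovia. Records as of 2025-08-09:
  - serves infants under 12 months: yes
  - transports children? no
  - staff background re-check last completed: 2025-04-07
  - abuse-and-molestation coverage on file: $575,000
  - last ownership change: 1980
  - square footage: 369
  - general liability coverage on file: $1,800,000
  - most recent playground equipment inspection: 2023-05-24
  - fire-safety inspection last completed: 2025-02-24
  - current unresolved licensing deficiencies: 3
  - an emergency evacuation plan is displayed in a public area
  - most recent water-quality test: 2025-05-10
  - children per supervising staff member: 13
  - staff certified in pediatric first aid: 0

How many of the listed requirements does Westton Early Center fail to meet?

6

1. staff background re-check 124 days ago vs limit 120 → not met
2. condition 'transports children' does not hold → requirement n/a → met
3. abuse-and-molestation coverage $575,000 < $650,000 → not met
4. emergency evacuation plan present → met
5. water-quality test 91 days ago vs limit 120 → met
6. fire-safety inspection 166 days ago vs limit 180 → met
7. condition 'serves infants under 12 months' holds; playground equipment inspection 808 days ago vs limit 730 → not met
8. general liability coverage $1,800,000 < $1,850,000 → not met
9. children per supervising staff member 13 > 9 → not met
10. unresolved licensing deficiencies 3 ≤ 3 → met
11. staff certified in pediatric first aid 0 < 4 → not met
Not met: 6 of 11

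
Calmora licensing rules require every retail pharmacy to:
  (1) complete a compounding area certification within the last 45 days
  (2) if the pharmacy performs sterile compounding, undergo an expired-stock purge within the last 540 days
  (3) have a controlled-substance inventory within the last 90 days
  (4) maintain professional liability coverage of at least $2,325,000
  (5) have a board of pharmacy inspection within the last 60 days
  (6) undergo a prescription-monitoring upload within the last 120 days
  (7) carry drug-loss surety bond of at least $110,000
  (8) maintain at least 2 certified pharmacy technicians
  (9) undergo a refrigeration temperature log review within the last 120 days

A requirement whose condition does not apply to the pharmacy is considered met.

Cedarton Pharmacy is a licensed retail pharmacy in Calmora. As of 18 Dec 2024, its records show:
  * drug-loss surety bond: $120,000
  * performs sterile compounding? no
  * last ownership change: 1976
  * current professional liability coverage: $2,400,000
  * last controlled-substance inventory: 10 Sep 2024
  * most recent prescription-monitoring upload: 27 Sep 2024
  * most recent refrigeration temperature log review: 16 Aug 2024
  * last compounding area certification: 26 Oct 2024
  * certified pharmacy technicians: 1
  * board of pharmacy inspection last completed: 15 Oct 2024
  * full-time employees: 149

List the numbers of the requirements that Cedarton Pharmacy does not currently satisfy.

1. compounding area certification 53 days ago vs limit 45 → not met
2. condition 'performs sterile compounding' does not hold → requirement n/a → met
3. controlled-substance inventory 99 days ago vs limit 90 → not met
4. professional liability coverage $2,400,000 ≥ $2,325,000 → met
5. board of pharmacy inspection 64 days ago vs limit 60 → not met
6. prescription-monitoring upload 82 days ago vs limit 120 → met
7. drug-loss surety bond $120,000 ≥ $110,000 → met
8. certified pharmacy technicians 1 < 2 → not met
9. refrigeration temperature log review 124 days ago vs limit 120 → not met
Not met: 1, 3, 5, 8, 9

1, 3, 5, 8, 9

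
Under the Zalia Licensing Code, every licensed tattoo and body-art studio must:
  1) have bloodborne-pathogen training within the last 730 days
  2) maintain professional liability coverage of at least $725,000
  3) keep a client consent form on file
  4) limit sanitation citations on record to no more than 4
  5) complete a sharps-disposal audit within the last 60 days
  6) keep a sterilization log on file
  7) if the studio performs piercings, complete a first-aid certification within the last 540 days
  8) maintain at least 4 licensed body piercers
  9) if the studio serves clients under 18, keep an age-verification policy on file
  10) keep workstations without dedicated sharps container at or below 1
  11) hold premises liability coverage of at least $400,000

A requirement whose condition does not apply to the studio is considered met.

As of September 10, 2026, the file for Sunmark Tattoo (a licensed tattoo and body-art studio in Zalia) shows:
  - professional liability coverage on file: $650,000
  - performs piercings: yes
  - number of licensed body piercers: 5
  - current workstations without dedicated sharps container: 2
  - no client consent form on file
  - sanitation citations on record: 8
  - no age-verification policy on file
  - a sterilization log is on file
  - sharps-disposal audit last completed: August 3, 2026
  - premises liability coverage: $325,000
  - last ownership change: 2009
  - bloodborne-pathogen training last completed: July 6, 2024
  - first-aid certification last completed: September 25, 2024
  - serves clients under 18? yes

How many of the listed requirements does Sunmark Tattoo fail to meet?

1. bloodborne-pathogen training 796 days ago vs limit 730 → not met
2. professional liability coverage $650,000 < $725,000 → not met
3. client consent form absent → not met
4. sanitation citations on record 8 > 4 → not met
5. sharps-disposal audit 38 days ago vs limit 60 → met
6. sterilization log present → met
7. condition 'performs piercings' holds; first-aid certification 715 days ago vs limit 540 → not met
8. licensed body piercers 5 ≥ 4 → met
9. condition 'serves clients under 18' holds; age-verification policy absent → not met
10. workstations without dedicated sharps container 2 > 1 → not met
11. premises liability coverage $325,000 < $400,000 → not met
Not met: 8 of 11

8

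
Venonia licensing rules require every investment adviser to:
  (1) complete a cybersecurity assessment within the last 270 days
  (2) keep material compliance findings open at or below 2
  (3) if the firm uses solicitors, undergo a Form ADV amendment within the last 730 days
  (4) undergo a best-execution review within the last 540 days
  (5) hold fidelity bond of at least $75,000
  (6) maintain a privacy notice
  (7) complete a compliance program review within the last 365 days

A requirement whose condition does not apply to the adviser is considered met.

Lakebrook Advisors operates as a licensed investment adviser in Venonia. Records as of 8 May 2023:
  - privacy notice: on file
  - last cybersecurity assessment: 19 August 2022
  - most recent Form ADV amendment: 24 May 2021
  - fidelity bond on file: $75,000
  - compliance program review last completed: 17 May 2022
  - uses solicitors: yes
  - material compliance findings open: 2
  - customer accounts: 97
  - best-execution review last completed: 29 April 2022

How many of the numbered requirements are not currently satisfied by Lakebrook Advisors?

1. cybersecurity assessment 262 days ago vs limit 270 → met
2. material compliance findings open 2 ≤ 2 → met
3. condition 'uses solicitors' holds; Form ADV amendment 714 days ago vs limit 730 → met
4. best-execution review 374 days ago vs limit 540 → met
5. fidelity bond $75,000 ≥ $75,000 → met
6. privacy notice present → met
7. compliance program review 356 days ago vs limit 365 → met
Not met: 0 of 7

0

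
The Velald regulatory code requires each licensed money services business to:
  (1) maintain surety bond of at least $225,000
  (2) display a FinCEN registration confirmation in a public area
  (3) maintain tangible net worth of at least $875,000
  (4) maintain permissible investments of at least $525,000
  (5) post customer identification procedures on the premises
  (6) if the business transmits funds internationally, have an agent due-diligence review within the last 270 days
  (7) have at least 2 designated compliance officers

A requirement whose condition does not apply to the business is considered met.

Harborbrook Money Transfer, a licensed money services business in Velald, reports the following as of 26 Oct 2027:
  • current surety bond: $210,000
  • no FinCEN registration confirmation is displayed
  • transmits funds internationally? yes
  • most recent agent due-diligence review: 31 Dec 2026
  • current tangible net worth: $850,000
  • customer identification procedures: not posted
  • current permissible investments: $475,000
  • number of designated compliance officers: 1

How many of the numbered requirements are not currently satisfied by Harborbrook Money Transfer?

1. surety bond $210,000 < $225,000 → not met
2. FinCEN registration confirmation absent → not met
3. tangible net worth $850,000 < $875,000 → not met
4. permissible investments $475,000 < $525,000 → not met
5. customer identification procedures absent → not met
6. condition 'transmits funds internationally' holds; agent due-diligence review 299 days ago vs limit 270 → not met
7. designated compliance officers 1 < 2 → not met
Not met: 7 of 7

7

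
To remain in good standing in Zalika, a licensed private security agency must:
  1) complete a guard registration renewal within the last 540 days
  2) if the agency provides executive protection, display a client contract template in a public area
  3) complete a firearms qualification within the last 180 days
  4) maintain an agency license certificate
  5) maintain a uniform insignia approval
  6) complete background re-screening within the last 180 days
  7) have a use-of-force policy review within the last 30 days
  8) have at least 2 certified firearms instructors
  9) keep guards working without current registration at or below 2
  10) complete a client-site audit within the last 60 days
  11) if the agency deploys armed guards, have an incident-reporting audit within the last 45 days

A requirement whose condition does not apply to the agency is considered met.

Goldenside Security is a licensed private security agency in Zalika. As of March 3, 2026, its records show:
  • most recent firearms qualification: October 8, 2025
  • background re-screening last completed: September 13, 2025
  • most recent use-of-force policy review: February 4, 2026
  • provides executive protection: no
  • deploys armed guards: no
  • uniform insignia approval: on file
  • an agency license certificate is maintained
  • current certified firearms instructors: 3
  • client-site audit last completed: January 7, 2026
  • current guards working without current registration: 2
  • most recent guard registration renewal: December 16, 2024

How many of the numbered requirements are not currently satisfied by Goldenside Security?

1. guard registration renewal 442 days ago vs limit 540 → met
2. condition 'provides executive protection' does not hold → requirement n/a → met
3. firearms qualification 146 days ago vs limit 180 → met
4. agency license certificate present → met
5. uniform insignia approval present → met
6. background re-screening 171 days ago vs limit 180 → met
7. use-of-force policy review 27 days ago vs limit 30 → met
8. certified firearms instructors 3 ≥ 2 → met
9. guards working without current registration 2 ≤ 2 → met
10. client-site audit 55 days ago vs limit 60 → met
11. condition 'deploys armed guards' does not hold → requirement n/a → met
Not met: 0 of 11

0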